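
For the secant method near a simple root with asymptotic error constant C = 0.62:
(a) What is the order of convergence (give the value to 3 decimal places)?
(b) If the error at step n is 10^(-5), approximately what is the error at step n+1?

(a) Secant method has superlinear convergence with order φ = (1+√5)/2 ≈ 1.618.
    This means |e_{n+1}| ≈ C|e_n|^1.618.

(b) With |e_n| = 10^(-5) and C = 0.62:
    |e_{n+1}| ≈ 0.62 × (10^(-5))^1.618 = 0.62 × 10^(-8.09)

(a) ≈ 1.618 (golden ratio); (b) |e_{n+1}| ≈ 5.038e-09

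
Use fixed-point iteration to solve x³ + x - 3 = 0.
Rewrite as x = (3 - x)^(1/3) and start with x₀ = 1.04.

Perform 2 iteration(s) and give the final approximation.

Equation: x³ + x - 3 = 0
Fixed-point form: x = (3 - x)^(1/3)
x₀ = 1.04

x_1 = g(1.040000) = 1.251465
x_2 = g(1.251465) = 1.204735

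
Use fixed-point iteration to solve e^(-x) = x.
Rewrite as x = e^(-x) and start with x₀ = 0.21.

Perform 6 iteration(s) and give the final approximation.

Equation: e^(-x) = x
Fixed-point form: x = e^(-x)
x₀ = 0.21

x_1 = g(0.210000) = 0.810584
x_2 = g(0.810584) = 0.444598
x_3 = g(0.444598) = 0.641082
x_4 = g(0.641082) = 0.526722
x_5 = g(0.526722) = 0.590537
x_6 = g(0.590537) = 0.554029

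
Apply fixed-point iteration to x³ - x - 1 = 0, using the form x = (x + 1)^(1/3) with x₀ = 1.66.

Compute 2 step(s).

Equation: x³ - x - 1 = 0
Fixed-point form: x = (x + 1)^(1/3)
x₀ = 1.66

x_1 = g(1.660000) = 1.385566
x_2 = g(1.385566) = 1.336176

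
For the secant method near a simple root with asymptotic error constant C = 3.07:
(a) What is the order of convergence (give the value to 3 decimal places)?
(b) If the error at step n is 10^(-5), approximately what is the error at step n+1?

(a) Secant method has superlinear convergence with order φ = (1+√5)/2 ≈ 1.618.
    This means |e_{n+1}| ≈ C|e_n|^1.618.

(b) With |e_n| = 10^(-5) and C = 3.07:
    |e_{n+1}| ≈ 3.07 × (10^(-5))^1.618 = 3.07 × 10^(-8.09)

(a) ≈ 1.618 (golden ratio); (b) |e_{n+1}| ≈ 2.494e-08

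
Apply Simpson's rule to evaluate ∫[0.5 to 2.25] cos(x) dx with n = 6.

f(x) = cos(x)
a = 0.5, b = 2.25, n = 6
h = (b - a)/n = 0.291667

Simpson's rule: (h/3)[f(x₀) + 4f(x₁) + 2f(x₂) + ... + f(xₙ)]

x_0 = 0.5000, f(x_0) = 0.877583, coefficient = 1
x_1 = 0.7917, f(x_1) = 0.702660, coefficient = 4
x_2 = 1.0833, f(x_2) = 0.468386, coefficient = 2
x_3 = 1.3750, f(x_3) = 0.194548, coefficient = 4
x_4 = 1.6667, f(x_4) = -0.095724, coefficient = 2
x_5 = 1.9583, f(x_5) = -0.377909, coefficient = 4
x_6 = 2.2500, f(x_6) = -0.628174, coefficient = 1

I ≈ (0.291667/3) × 3.071929 = 0.298660
Exact value: 0.298648
Error: 0.000012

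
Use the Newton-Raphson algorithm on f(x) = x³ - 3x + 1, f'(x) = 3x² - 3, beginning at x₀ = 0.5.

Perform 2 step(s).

f(x) = x³ - 3x + 1
f'(x) = 3x² - 3
x₀ = 0.5

Newton-Raphson formula: x_{n+1} = x_n - f(x_n)/f'(x_n)

Iteration 1:
  f(0.500000) = -0.375000
  f'(0.500000) = -2.250000
  x_1 = 0.500000 - (-0.375000)/(-2.250000) = 0.333333
Iteration 2:
  f(0.333333) = 0.037037
  f'(0.333333) = -2.666667
  x_2 = 0.333333 - 0.037037/(-2.666667) = 0.347222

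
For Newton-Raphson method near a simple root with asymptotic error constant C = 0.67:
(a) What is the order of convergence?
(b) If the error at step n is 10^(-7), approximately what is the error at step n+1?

(a) Newton-Raphson has quadratic (order 2) convergence near simple roots.
    This means |e_{n+1}| ≈ C|e_n|².

(b) With |e_n| = 10^(-7) and C = 0.67:
    |e_{n+1}| ≈ 0.67 × (10^(-7))² = 0.67 × 10^(-14)

(a) 2 (quadratic); (b) |e_{n+1}| ≈ 6.700e-15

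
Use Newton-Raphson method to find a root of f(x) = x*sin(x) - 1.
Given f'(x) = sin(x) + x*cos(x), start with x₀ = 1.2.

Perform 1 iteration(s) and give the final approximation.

f(x) = x*sin(x) - 1
f'(x) = sin(x) + x*cos(x)
x₀ = 1.2

Newton-Raphson formula: x_{n+1} = x_n - f(x_n)/f'(x_n)

Iteration 1:
  f(1.200000) = 0.118447
  f'(1.200000) = 1.366868
  x_1 = 1.200000 - 0.118447/1.366868 = 1.113344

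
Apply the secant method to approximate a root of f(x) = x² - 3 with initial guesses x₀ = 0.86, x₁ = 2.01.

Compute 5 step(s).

f(x) = x² - 3
x₀ = 0.86, x₁ = 2.01

Secant formula: x_{n+1} = x_n - f(x_n)(x_n - x_{n-1})/(f(x_n) - f(x_{n-1}))

Iteration 1:
  f(0.860000) = -2.260400
  f(2.010000) = 1.040100
  x_2 = 2.010000 - 1.040100×(2.010000 - 0.860000)/(1.040100 - (-2.260400))
       = 1.647596
Iteration 2:
  f(2.010000) = 1.040100
  f(1.647596) = -0.285428
  x_3 = 1.647596 - (-0.285428)×(1.647596 - 2.010000)/(-0.285428 - 1.040100)
       = 1.725633
Iteration 3:
  f(1.647596) = -0.285428
  f(1.725633) = -0.022191
  x_4 = 1.725633 - (-0.022191)×(1.725633 - 1.647596)/(-0.022191 - (-0.285428))
       = 1.732211
Iteration 4:
  f(1.725633) = -0.022191
  f(1.732211) = 0.000557
  x_5 = 1.732211 - 0.000557×(1.732211 - 1.725633)/(0.000557 - (-0.022191))
       = 1.732051
Iteration 5:
  f(1.732211) = 0.000557
  f(1.732051) = -0.000001
  x_6 = 1.732051 - (-0.000001)×(1.732051 - 1.732211)/(-0.000001 - 0.000557)
       = 1.732051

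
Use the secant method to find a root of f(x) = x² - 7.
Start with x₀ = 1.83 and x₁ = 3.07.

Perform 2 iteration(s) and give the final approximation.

f(x) = x² - 7
x₀ = 1.83, x₁ = 3.07

Secant formula: x_{n+1} = x_n - f(x_n)(x_n - x_{n-1})/(f(x_n) - f(x_{n-1}))

Iteration 1:
  f(1.830000) = -3.651100
  f(3.070000) = 2.424900
  x_2 = 3.070000 - 2.424900×(3.070000 - 1.830000)/(2.424900 - (-3.651100))
       = 2.575122
Iteration 2:
  f(3.070000) = 2.424900
  f(2.575122) = -0.368744
  x_3 = 2.575122 - (-0.368744)×(2.575122 - 3.070000)/(-0.368744 - 2.424900)
       = 2.640443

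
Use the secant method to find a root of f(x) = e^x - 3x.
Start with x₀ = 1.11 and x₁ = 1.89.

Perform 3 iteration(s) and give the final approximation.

f(x) = e^x - 3x
x₀ = 1.11, x₁ = 1.89

Secant formula: x_{n+1} = x_n - f(x_n)(x_n - x_{n-1})/(f(x_n) - f(x_{n-1}))

Iteration 1:
  f(1.110000) = -0.295642
  f(1.890000) = 0.949369
  x_2 = 1.890000 - 0.949369×(1.890000 - 1.110000)/(0.949369 - (-0.295642))
       = 1.295220
Iteration 2:
  f(1.890000) = 0.949369
  f(1.295220) = -0.233861
  x_3 = 1.295220 - (-0.233861)×(1.295220 - 1.890000)/(-0.233861 - 0.949369)
       = 1.412776
Iteration 3:
  f(1.295220) = -0.233861
  f(1.412776) = -0.130987
  x_4 = 1.412776 - (-0.130987)×(1.412776 - 1.295220)/(-0.130987 - (-0.233861))
       = 1.562456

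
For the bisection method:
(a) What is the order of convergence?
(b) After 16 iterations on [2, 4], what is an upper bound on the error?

(a) Bisection has linear (order 1) convergence; the error is halved each step.

(b) Error bound = (b-a)/2^n = (4 - 2)/2^{16}
    = 2/2^{16}

(a) 1 (linear); (b) error ≤ 3.05e-05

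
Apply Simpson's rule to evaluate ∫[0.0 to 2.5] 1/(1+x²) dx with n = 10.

f(x) = 1/(1+x²)
a = 0.0, b = 2.5, n = 10
h = (b - a)/n = 0.250000

Simpson's rule: (h/3)[f(x₀) + 4f(x₁) + 2f(x₂) + ... + f(xₙ)]

x_0 = 0.0000, f(x_0) = 1.000000, coefficient = 1
x_1 = 0.2500, f(x_1) = 0.941176, coefficient = 4
x_2 = 0.5000, f(x_2) = 0.800000, coefficient = 2
x_3 = 0.7500, f(x_3) = 0.640000, coefficient = 4
x_4 = 1.0000, f(x_4) = 0.500000, coefficient = 2
x_5 = 1.2500, f(x_5) = 0.390244, coefficient = 4
x_6 = 1.5000, f(x_6) = 0.307692, coefficient = 2
x_7 = 1.7500, f(x_7) = 0.246154, coefficient = 4
x_8 = 2.0000, f(x_8) = 0.200000, coefficient = 2
x_9 = 2.2500, f(x_9) = 0.164948, coefficient = 4
x_10 = 2.5000, f(x_10) = 0.137931, coefficient = 1

I ≈ (0.250000/3) × 14.283406 = 1.190284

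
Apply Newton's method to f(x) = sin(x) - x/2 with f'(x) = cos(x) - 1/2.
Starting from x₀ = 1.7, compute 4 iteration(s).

f(x) = sin(x) - x/2
f'(x) = cos(x) - 1/2
x₀ = 1.7

Newton-Raphson formula: x_{n+1} = x_n - f(x_n)/f'(x_n)

Iteration 1:
  f(1.700000) = 0.141665
  f'(1.700000) = -0.628844
  x_1 = 1.700000 - 0.141665/(-0.628844) = 1.925278
Iteration 2:
  f(1.925278) = -0.024812
  f'(1.925278) = -0.847104
  x_2 = 1.925278 - (-0.024812)/(-0.847104) = 1.895987
Iteration 3:
  f(1.895987) = -0.000404
  f'(1.895987) = -0.819490
  x_3 = 1.895987 - (-0.000404)/(-0.819490) = 1.895494
Iteration 4:
  f(1.895494) = 0.000000
  f'(1.895494) = -0.819023
  x_4 = 1.895494 - 0.000000/(-0.819023) = 1.895494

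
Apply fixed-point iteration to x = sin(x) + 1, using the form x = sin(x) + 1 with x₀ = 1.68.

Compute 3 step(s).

Equation: x = sin(x) + 1
Fixed-point form: x = sin(x) + 1
x₀ = 1.68

x_1 = g(1.680000) = 1.994043
x_2 = g(1.994043) = 1.911760
x_3 = g(1.911760) = 1.942433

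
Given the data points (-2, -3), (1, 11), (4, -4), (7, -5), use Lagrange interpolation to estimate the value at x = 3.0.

Lagrange interpolation formula:
P(x) = Σ yᵢ × Lᵢ(x)
where Lᵢ(x) = Π_{j≠i} (x - xⱼ)/(xᵢ - xⱼ)

L_0(3.0) = (3.0 - 1)/(-2 - 1) × (3.0 - 4)/(-2 - 4) × (3.0 - 7)/(-2 - 7) = -0.049383
L_1(3.0) = (3.0 - (-2))/(1 - (-2)) × (3.0 - 4)/(1 - 4) × (3.0 - 7)/(1 - 7) = 0.370370
L_2(3.0) = (3.0 - (-2))/(4 - (-2)) × (3.0 - 1)/(4 - 1) × (3.0 - 7)/(4 - 7) = 0.740741
L_3(3.0) = (3.0 - (-2))/(7 - (-2)) × (3.0 - 1)/(7 - 1) × (3.0 - 4)/(7 - 4) = -0.061728

P(3.0) = (-3)×L_0(3.0) + 11×L_1(3.0) + (-4)×L_2(3.0) + (-5)×L_3(3.0)
P(3.0) = 1.567901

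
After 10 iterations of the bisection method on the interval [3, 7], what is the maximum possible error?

Bisection error bound: |error| ≤ (b-a)/2^n
|error| ≤ (7 - 3)/2^10 = 4/2^10
|error| ≤ 0.0039062500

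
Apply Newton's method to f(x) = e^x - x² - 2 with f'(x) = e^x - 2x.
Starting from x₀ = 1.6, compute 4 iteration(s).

f(x) = e^x - x² - 2
f'(x) = e^x - 2x
x₀ = 1.6

Newton-Raphson formula: x_{n+1} = x_n - f(x_n)/f'(x_n)

Iteration 1:
  f(1.600000) = 0.393032
  f'(1.600000) = 1.753032
  x_1 = 1.600000 - 0.393032/1.753032 = 1.375799
Iteration 2:
  f(1.375799) = 0.065415
  f'(1.375799) = 1.206639
  x_2 = 1.375799 - 0.065415/1.206639 = 1.321586
Iteration 3:
  f(1.321586) = 0.002774
  f'(1.321586) = 1.106192
  x_3 = 1.321586 - 0.002774/1.106192 = 1.319079
Iteration 4:
  f(1.319079) = 0.000005
  f'(1.319079) = 1.101817
  x_4 = 1.319079 - 0.000005/1.101817 = 1.319074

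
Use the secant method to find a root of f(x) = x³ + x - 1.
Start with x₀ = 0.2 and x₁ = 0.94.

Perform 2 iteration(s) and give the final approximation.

f(x) = x³ + x - 1
x₀ = 0.2, x₁ = 0.94

Secant formula: x_{n+1} = x_n - f(x_n)(x_n - x_{n-1})/(f(x_n) - f(x_{n-1}))

Iteration 1:
  f(0.200000) = -0.792000
  f(0.940000) = 0.770584
  x_2 = 0.940000 - 0.770584×(0.940000 - 0.200000)/(0.770584 - (-0.792000))
       = 0.575071
Iteration 2:
  f(0.940000) = 0.770584
  f(0.575071) = -0.234749
  x_3 = 0.575071 - (-0.234749)×(0.575071 - 0.940000)/(-0.234749 - 0.770584)
       = 0.660283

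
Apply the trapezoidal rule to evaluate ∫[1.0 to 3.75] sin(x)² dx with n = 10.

f(x) = sin(x)²
a = 1.0, b = 3.75, n = 10
h = (b - a)/n = 0.275000

Trapezoidal rule: (h/2)[f(x₀) + 2f(x₁) + 2f(x₂) + ... + f(xₙ)]

x_0 = 1.0000, f(x_0) = 0.708073, coefficient = 1
x_1 = 1.2750, f(x_1) = 0.915027, coefficient = 2
x_2 = 1.5500, f(x_2) = 0.999568, coefficient = 2
x_3 = 1.8250, f(x_3) = 0.936760, coefficient = 2
x_4 = 2.1000, f(x_4) = 0.745130, coefficient = 2
x_5 = 2.3750, f(x_5) = 0.481199, coefficient = 2
x_6 = 2.6500, f(x_6) = 0.222813, coefficient = 2
x_7 = 2.9250, f(x_7) = 0.046183, coefficient = 2
x_8 = 3.2000, f(x_8) = 0.003408, coefficient = 2
x_9 = 3.4750, f(x_9) = 0.107102, coefficient = 2
x_10 = 3.7500, f(x_10) = 0.326682, coefficient = 1

I ≈ (0.275000/2) × 9.949136 = 1.368006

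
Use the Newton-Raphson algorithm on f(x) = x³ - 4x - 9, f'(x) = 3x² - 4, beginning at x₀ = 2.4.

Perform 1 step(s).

f(x) = x³ - 4x - 9
f'(x) = 3x² - 4
x₀ = 2.4

Newton-Raphson formula: x_{n+1} = x_n - f(x_n)/f'(x_n)

Iteration 1:
  f(2.400000) = -4.776000
  f'(2.400000) = 13.280000
  x_1 = 2.400000 - (-4.776000)/13.280000 = 2.759639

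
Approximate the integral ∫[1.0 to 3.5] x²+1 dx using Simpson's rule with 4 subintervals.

f(x) = x²+1
a = 1.0, b = 3.5, n = 4
h = (b - a)/n = 0.625000

Simpson's rule: (h/3)[f(x₀) + 4f(x₁) + 2f(x₂) + ... + f(xₙ)]

x_0 = 1.0000, f(x_0) = 2.000000, coefficient = 1
x_1 = 1.6250, f(x_1) = 3.640625, coefficient = 4
x_2 = 2.2500, f(x_2) = 6.062500, coefficient = 2
x_3 = 2.8750, f(x_3) = 9.265625, coefficient = 4
x_4 = 3.5000, f(x_4) = 13.250000, coefficient = 1

I ≈ (0.625000/3) × 79.000000 = 16.458333
Exact value: 16.458333
Error: 0.000000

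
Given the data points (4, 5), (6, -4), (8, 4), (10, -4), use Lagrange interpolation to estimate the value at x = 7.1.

Lagrange interpolation formula:
P(x) = Σ yᵢ × Lᵢ(x)
where Lᵢ(x) = Π_{j≠i} (x - xⱼ)/(xᵢ - xⱼ)

L_0(7.1) = (7.1 - 6)/(4 - 6) × (7.1 - 8)/(4 - 8) × (7.1 - 10)/(4 - 10) = -0.059813
L_1(7.1) = (7.1 - 4)/(6 - 4) × (7.1 - 8)/(6 - 8) × (7.1 - 10)/(6 - 10) = 0.505688
L_2(7.1) = (7.1 - 4)/(8 - 4) × (7.1 - 6)/(8 - 6) × (7.1 - 10)/(8 - 10) = 0.618062
L_3(7.1) = (7.1 - 4)/(10 - 4) × (7.1 - 6)/(10 - 6) × (7.1 - 8)/(10 - 8) = -0.063938

P(7.1) = 5×L_0(7.1) + (-4)×L_1(7.1) + 4×L_2(7.1) + (-4)×L_3(7.1)
P(7.1) = 0.406187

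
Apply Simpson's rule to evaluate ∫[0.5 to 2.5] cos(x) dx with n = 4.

f(x) = cos(x)
a = 0.5, b = 2.5, n = 4
h = (b - a)/n = 0.500000

Simpson's rule: (h/3)[f(x₀) + 4f(x₁) + 2f(x₂) + ... + f(xₙ)]

x_0 = 0.5000, f(x_0) = 0.877583, coefficient = 1
x_1 = 1.0000, f(x_1) = 0.540302, coefficient = 4
x_2 = 1.5000, f(x_2) = 0.070737, coefficient = 2
x_3 = 2.0000, f(x_3) = -0.416147, coefficient = 4
x_4 = 2.5000, f(x_4) = -0.801144, coefficient = 1

I ≈ (0.500000/3) × 0.714535 = 0.119089
Exact value: 0.119047
Error: 0.000043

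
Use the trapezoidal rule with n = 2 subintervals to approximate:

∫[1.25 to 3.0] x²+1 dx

f(x) = x²+1
a = 1.25, b = 3.0, n = 2
h = (b - a)/n = 0.875000

Trapezoidal rule: (h/2)[f(x₀) + 2f(x₁) + 2f(x₂) + ... + f(xₙ)]

x_0 = 1.2500, f(x_0) = 2.562500, coefficient = 1
x_1 = 2.1250, f(x_1) = 5.515625, coefficient = 2
x_2 = 3.0000, f(x_2) = 10.000000, coefficient = 1

I ≈ (0.875000/2) × 23.593750 = 10.322266
Exact value: 10.098958
Error: 0.223307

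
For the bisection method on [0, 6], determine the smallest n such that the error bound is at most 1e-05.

We need (b-a)/2^n ≤ 1e-05
(6 - 0)/2^n ≤ 1e-05
6/2^n ≤ 1e-05
2^n ≥ 600000
n ≥ log₂(600000) = 19.19
n ≥ 20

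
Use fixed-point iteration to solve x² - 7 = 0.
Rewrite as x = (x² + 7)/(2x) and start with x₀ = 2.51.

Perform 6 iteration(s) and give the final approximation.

Equation: x² - 7 = 0
Fixed-point form: x = (x² + 7)/(2x)
x₀ = 2.51

x_1 = g(2.510000) = 2.649422
x_2 = g(2.649422) = 2.645754
x_3 = g(2.645754) = 2.645751
x_4 = g(2.645751) = 2.645751
x_5 = g(2.645751) = 2.645751
x_6 = g(2.645751) = 2.645751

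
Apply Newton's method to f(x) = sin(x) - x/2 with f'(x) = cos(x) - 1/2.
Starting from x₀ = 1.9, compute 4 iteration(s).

f(x) = sin(x) - x/2
f'(x) = cos(x) - 1/2
x₀ = 1.9

Newton-Raphson formula: x_{n+1} = x_n - f(x_n)/f'(x_n)

Iteration 1:
  f(1.900000) = -0.003700
  f'(1.900000) = -0.823290
  x_1 = 1.900000 - (-0.003700)/(-0.823290) = 1.895506
Iteration 2:
  f(1.895506) = -0.000010
  f'(1.895506) = -0.819034
  x_2 = 1.895506 - (-0.000010)/(-0.819034) = 1.895494
Iteration 3:
  f(1.895494) = 0.000000
  f'(1.895494) = -0.819023
  x_3 = 1.895494 - 0.000000/(-0.819023) = 1.895494
Iteration 4:
  f(1.895494) = 0.000000
  f'(1.895494) = -0.819023
  x_4 = 1.895494 - 0.000000/(-0.819023) = 1.895494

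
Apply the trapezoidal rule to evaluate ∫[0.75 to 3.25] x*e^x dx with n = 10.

f(x) = x*e^x
a = 0.75, b = 3.25, n = 10
h = (b - a)/n = 0.250000

Trapezoidal rule: (h/2)[f(x₀) + 2f(x₁) + 2f(x₂) + ... + f(xₙ)]

x_0 = 0.7500, f(x_0) = 1.587750, coefficient = 1
x_1 = 1.0000, f(x_1) = 2.718282, coefficient = 2
x_2 = 1.2500, f(x_2) = 4.362929, coefficient = 2
x_3 = 1.5000, f(x_3) = 6.722534, coefficient = 2
x_4 = 1.7500, f(x_4) = 10.070555, coefficient = 2
x_5 = 2.0000, f(x_5) = 14.778112, coefficient = 2
x_6 = 2.2500, f(x_6) = 21.347406, coefficient = 2
x_7 = 2.5000, f(x_7) = 30.456235, coefficient = 2
x_8 = 2.7500, f(x_8) = 43.017238, coefficient = 2
x_9 = 3.0000, f(x_9) = 60.256611, coefficient = 2
x_10 = 3.2500, f(x_10) = 83.818605, coefficient = 1

I ≈ (0.250000/2) × 472.866155 = 59.108269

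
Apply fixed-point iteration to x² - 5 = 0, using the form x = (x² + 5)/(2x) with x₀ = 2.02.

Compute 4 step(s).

Equation: x² - 5 = 0
Fixed-point form: x = (x² + 5)/(2x)
x₀ = 2.02

x_1 = g(2.020000) = 2.247624
x_2 = g(2.247624) = 2.236098
x_3 = g(2.236098) = 2.236068
x_4 = g(2.236068) = 2.236068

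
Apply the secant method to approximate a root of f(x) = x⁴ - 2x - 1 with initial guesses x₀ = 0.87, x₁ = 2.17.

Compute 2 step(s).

f(x) = x⁴ - 2x - 1
x₀ = 0.87, x₁ = 2.17

Secant formula: x_{n+1} = x_n - f(x_n)(x_n - x_{n-1})/(f(x_n) - f(x_{n-1}))

Iteration 1:
  f(0.870000) = -2.167102
  f(2.170000) = 16.833739
  x_2 = 2.170000 - 16.833739×(2.170000 - 0.870000)/(16.833739 - (-2.167102))
       = 1.018269
Iteration 2:
  f(2.170000) = 16.833739
  f(1.018269) = -1.961435
  x_3 = 1.018269 - (-1.961435)×(1.018269 - 2.170000)/(-1.961435 - 16.833739)
       = 1.138462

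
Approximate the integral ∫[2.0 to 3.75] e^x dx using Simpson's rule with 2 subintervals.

f(x) = e^x
a = 2.0, b = 3.75, n = 2
h = (b - a)/n = 0.875000

Simpson's rule: (h/3)[f(x₀) + 4f(x₁) + 2f(x₂) + ... + f(xₙ)]

x_0 = 2.0000, f(x_0) = 7.389056, coefficient = 1
x_1 = 2.8750, f(x_1) = 17.725424, coefficient = 4
x_2 = 3.7500, f(x_2) = 42.521082, coefficient = 1

I ≈ (0.875000/3) × 120.811835 = 35.236785
Exact value: 35.132026
Error: 0.104759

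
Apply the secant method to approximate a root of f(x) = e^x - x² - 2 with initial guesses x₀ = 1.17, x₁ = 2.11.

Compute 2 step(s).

f(x) = e^x - x² - 2
x₀ = 1.17, x₁ = 2.11

Secant formula: x_{n+1} = x_n - f(x_n)(x_n - x_{n-1})/(f(x_n) - f(x_{n-1}))

Iteration 1:
  f(1.170000) = -0.146907
  f(2.110000) = 1.796141
  x_2 = 2.110000 - 1.796141×(2.110000 - 1.170000)/(1.796141 - (-0.146907))
       = 1.241070
Iteration 2:
  f(2.110000) = 1.796141
  f(1.241070) = -0.080942
  x_3 = 1.241070 - (-0.080942)×(1.241070 - 2.110000)/(-0.080942 - 1.796141)
       = 1.278539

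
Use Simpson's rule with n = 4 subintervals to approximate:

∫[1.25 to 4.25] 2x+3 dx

f(x) = 2x+3
a = 1.25, b = 4.25, n = 4
h = (b - a)/n = 0.750000

Simpson's rule: (h/3)[f(x₀) + 4f(x₁) + 2f(x₂) + ... + f(xₙ)]

x_0 = 1.2500, f(x_0) = 5.500000, coefficient = 1
x_1 = 2.0000, f(x_1) = 7.000000, coefficient = 4
x_2 = 2.7500, f(x_2) = 8.500000, coefficient = 2
x_3 = 3.5000, f(x_3) = 10.000000, coefficient = 4
x_4 = 4.2500, f(x_4) = 11.500000, coefficient = 1

I ≈ (0.750000/3) × 102.000000 = 25.500000
Exact value: 25.500000
Error: 0.000000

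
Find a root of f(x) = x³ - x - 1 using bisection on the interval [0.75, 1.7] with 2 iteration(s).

f(x) = x³ - x - 1
Initial interval: [0.75, 1.7]

Iteration 1:
  c_1 = (0.750000 + 1.700000)/2 = 1.225000
  f(c_1) = f(1.225000) = -0.386734
  f(a) × f(c) ≥ 0, new interval: [1.225000, 1.700000]
Iteration 2:
  c_2 = (1.225000 + 1.700000)/2 = 1.462500
  f(c_2) = f(1.462500) = 0.665650
  f(a) × f(c) < 0, new interval: [1.225000, 1.462500]

After 2 iteration(s), the approximation is c_2 = 1.462500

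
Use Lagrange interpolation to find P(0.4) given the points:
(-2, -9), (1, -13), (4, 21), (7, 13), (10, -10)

Lagrange interpolation formula:
P(x) = Σ yᵢ × Lᵢ(x)
where Lᵢ(x) = Π_{j≠i} (x - xⱼ)/(xᵢ - xⱼ)

L_0(0.4) = (0.4 - 1)/(-2 - 1) × (0.4 - 4)/(-2 - 4) × (0.4 - 7)/(-2 - 7) × (0.4 - 10)/(-2 - 10) = 0.070400
L_1(0.4) = (0.4 - (-2))/(1 - (-2)) × (0.4 - 4)/(1 - 4) × (0.4 - 7)/(1 - 7) × (0.4 - 10)/(1 - 10) = 1.126400
L_2(0.4) = (0.4 - (-2))/(4 - (-2)) × (0.4 - 1)/(4 - 1) × (0.4 - 7)/(4 - 7) × (0.4 - 10)/(4 - 10) = -0.281600
L_3(0.4) = (0.4 - (-2))/(7 - (-2)) × (0.4 - 1)/(7 - 1) × (0.4 - 4)/(7 - 4) × (0.4 - 10)/(7 - 10) = 0.102400
L_4(0.4) = (0.4 - (-2))/(10 - (-2)) × (0.4 - 1)/(10 - 1) × (0.4 - 4)/(10 - 4) × (0.4 - 7)/(10 - 7) = -0.017600

P(0.4) = (-9)×L_0(0.4) + (-13)×L_1(0.4) + 21×L_2(0.4) + 13×L_3(0.4) + (-10)×L_4(0.4)
P(0.4) = -19.683200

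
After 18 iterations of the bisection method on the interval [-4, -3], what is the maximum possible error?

Bisection error bound: |error| ≤ (b-a)/2^n
|error| ≤ (-3 - (-4))/2^18 = 1/2^18
|error| ≤ 0.0000038147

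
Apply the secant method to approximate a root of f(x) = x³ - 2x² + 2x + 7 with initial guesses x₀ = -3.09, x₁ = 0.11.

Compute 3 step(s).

f(x) = x³ - 2x² + 2x + 7
x₀ = -3.09, x₁ = 0.11

Secant formula: x_{n+1} = x_n - f(x_n)(x_n - x_{n-1})/(f(x_n) - f(x_{n-1}))

Iteration 1:
  f(-3.090000) = -47.779829
  f(0.110000) = 7.197131
  x_2 = 0.110000 - 7.197131×(0.110000 - (-3.090000))/(7.197131 - (-47.779829))
       = -0.308918
Iteration 2:
  f(0.110000) = 7.197131
  f(-0.308918) = 6.161824
  x_3 = -0.308918 - 6.161824×(-0.308918 - 0.110000)/(6.161824 - 7.197131)
       = -2.802186
Iteration 3:
  f(-0.308918) = 6.161824
  f(-2.802186) = -36.312315
  x_4 = -2.802186 - (-36.312315)×(-2.802186 - (-0.308918))/(-36.312315 - 6.161824)
       = -0.670622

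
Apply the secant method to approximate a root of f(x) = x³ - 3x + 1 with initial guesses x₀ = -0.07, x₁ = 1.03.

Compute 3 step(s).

f(x) = x³ - 3x + 1
x₀ = -0.07, x₁ = 1.03

Secant formula: x_{n+1} = x_n - f(x_n)(x_n - x_{n-1})/(f(x_n) - f(x_{n-1}))

Iteration 1:
  f(-0.070000) = 1.209657
  f(1.030000) = -0.997273
  x_2 = 1.030000 - (-0.997273)×(1.030000 - (-0.070000))/(-0.997273 - 1.209657)
       = 0.532929
Iteration 2:
  f(1.030000) = -0.997273
  f(0.532929) = -0.447429
  x_3 = 0.532929 - (-0.447429)×(0.532929 - 1.030000)/(-0.447429 - (-0.997273))
       = 0.128444
Iteration 3:
  f(0.532929) = -0.447429
  f(0.128444) = 0.616786
  x_4 = 0.128444 - 0.616786×(0.128444 - 0.532929)/(0.616786 - (-0.447429))
       = 0.362871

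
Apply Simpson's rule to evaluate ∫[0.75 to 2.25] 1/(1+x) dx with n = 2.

f(x) = 1/(1+x)
a = 0.75, b = 2.25, n = 2
h = (b - a)/n = 0.750000

Simpson's rule: (h/3)[f(x₀) + 4f(x₁) + 2f(x₂) + ... + f(xₙ)]

x_0 = 0.7500, f(x_0) = 0.571429, coefficient = 1
x_1 = 1.5000, f(x_1) = 0.400000, coefficient = 4
x_2 = 2.2500, f(x_2) = 0.307692, coefficient = 1

I ≈ (0.750000/3) × 2.479121 = 0.619780
Exact value: 0.619039
Error: 0.000741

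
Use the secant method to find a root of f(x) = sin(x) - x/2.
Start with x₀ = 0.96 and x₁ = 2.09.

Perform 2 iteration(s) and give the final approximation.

f(x) = sin(x) - x/2
x₀ = 0.96, x₁ = 2.09

Secant formula: x_{n+1} = x_n - f(x_n)(x_n - x_{n-1})/(f(x_n) - f(x_{n-1}))

Iteration 1:
  f(0.960000) = 0.339192
  f(2.090000) = -0.176785
  x_2 = 2.090000 - (-0.176785)×(2.090000 - 0.960000)/(-0.176785 - 0.339192)
       = 1.702836
Iteration 2:
  f(2.090000) = -0.176785
  f(1.702836) = 0.139877
  x_3 = 1.702836 - 0.139877×(1.702836 - 2.090000)/(0.139877 - (-0.176785))
       = 1.873855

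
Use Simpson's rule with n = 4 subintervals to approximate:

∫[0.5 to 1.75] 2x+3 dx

f(x) = 2x+3
a = 0.5, b = 1.75, n = 4
h = (b - a)/n = 0.312500

Simpson's rule: (h/3)[f(x₀) + 4f(x₁) + 2f(x₂) + ... + f(xₙ)]

x_0 = 0.5000, f(x_0) = 4.000000, coefficient = 1
x_1 = 0.8125, f(x_1) = 4.625000, coefficient = 4
x_2 = 1.1250, f(x_2) = 5.250000, coefficient = 2
x_3 = 1.4375, f(x_3) = 5.875000, coefficient = 4
x_4 = 1.7500, f(x_4) = 6.500000, coefficient = 1

I ≈ (0.312500/3) × 63.000000 = 6.562500
Exact value: 6.562500
Error: 0.000000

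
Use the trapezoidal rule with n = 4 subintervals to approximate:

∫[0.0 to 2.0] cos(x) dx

f(x) = cos(x)
a = 0.0, b = 2.0, n = 4
h = (b - a)/n = 0.500000

Trapezoidal rule: (h/2)[f(x₀) + 2f(x₁) + 2f(x₂) + ... + f(xₙ)]

x_0 = 0.0000, f(x_0) = 1.000000, coefficient = 1
x_1 = 0.5000, f(x_1) = 0.877583, coefficient = 2
x_2 = 1.0000, f(x_2) = 0.540302, coefficient = 2
x_3 = 1.5000, f(x_3) = 0.070737, coefficient = 2
x_4 = 2.0000, f(x_4) = -0.416147, coefficient = 1

I ≈ (0.500000/2) × 3.561097 = 0.890274
Exact value: 0.909297
Error: 0.019023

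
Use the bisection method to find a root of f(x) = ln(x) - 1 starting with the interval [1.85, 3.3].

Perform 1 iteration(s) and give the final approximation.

f(x) = ln(x) - 1
Initial interval: [1.85, 3.3]

Iteration 1:
  c_1 = (1.850000 + 3.300000)/2 = 2.575000
  f(c_1) = f(2.575000) = -0.054150
  f(a) × f(c) ≥ 0, new interval: [2.575000, 3.300000]

After 1 iteration(s), the approximation is c_1 = 2.575000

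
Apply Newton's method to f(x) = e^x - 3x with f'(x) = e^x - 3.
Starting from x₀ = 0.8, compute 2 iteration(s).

f(x) = e^x - 3x
f'(x) = e^x - 3
x₀ = 0.8

Newton-Raphson formula: x_{n+1} = x_n - f(x_n)/f'(x_n)

Iteration 1:
  f(0.800000) = -0.174459
  f'(0.800000) = -0.774459
  x_1 = 0.800000 - (-0.174459)/(-0.774459) = 0.574734
Iteration 2:
  f(0.574734) = 0.052456
  f'(0.574734) = -1.223342
  x_2 = 0.574734 - 0.052456/(-1.223342) = 0.617613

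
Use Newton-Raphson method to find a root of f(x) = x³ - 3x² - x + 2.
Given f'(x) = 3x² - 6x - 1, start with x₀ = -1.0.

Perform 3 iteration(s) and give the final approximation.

f(x) = x³ - 3x² - x + 2
f'(x) = 3x² - 6x - 1
x₀ = -1.0

Newton-Raphson formula: x_{n+1} = x_n - f(x_n)/f'(x_n)

Iteration 1:
  f(-1.000000) = -1.000000
  f'(-1.000000) = 8.000000
  x_1 = -1.000000 - (-1.000000)/8.000000 = -0.875000
Iteration 2:
  f(-0.875000) = -0.091797
  f'(-0.875000) = 6.546875
  x_2 = -0.875000 - (-0.091797)/6.546875 = -0.860979
Iteration 3:
  f(-0.860979) = -0.001103
  f'(-0.860979) = 6.389723
  x_3 = -0.860979 - (-0.001103)/6.389723 = -0.860806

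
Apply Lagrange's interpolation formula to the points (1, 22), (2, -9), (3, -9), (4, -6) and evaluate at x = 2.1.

Lagrange interpolation formula:
P(x) = Σ yᵢ × Lᵢ(x)
where Lᵢ(x) = Π_{j≠i} (x - xⱼ)/(xᵢ - xⱼ)

L_0(2.1) = (2.1 - 2)/(1 - 2) × (2.1 - 3)/(1 - 3) × (2.1 - 4)/(1 - 4) = -0.028500
L_1(2.1) = (2.1 - 1)/(2 - 1) × (2.1 - 3)/(2 - 3) × (2.1 - 4)/(2 - 4) = 0.940500
L_2(2.1) = (2.1 - 1)/(3 - 1) × (2.1 - 2)/(3 - 2) × (2.1 - 4)/(3 - 4) = 0.104500
L_3(2.1) = (2.1 - 1)/(4 - 1) × (2.1 - 2)/(4 - 2) × (2.1 - 3)/(4 - 3) = -0.016500

P(2.1) = 22×L_0(2.1) + (-9)×L_1(2.1) + (-9)×L_2(2.1) + (-6)×L_3(2.1)
P(2.1) = -9.933000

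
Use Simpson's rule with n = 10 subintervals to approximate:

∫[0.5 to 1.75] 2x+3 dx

f(x) = 2x+3
a = 0.5, b = 1.75, n = 10
h = (b - a)/n = 0.125000

Simpson's rule: (h/3)[f(x₀) + 4f(x₁) + 2f(x₂) + ... + f(xₙ)]

x_0 = 0.5000, f(x_0) = 4.000000, coefficient = 1
x_1 = 0.6250, f(x_1) = 4.250000, coefficient = 4
x_2 = 0.7500, f(x_2) = 4.500000, coefficient = 2
x_3 = 0.8750, f(x_3) = 4.750000, coefficient = 4
x_4 = 1.0000, f(x_4) = 5.000000, coefficient = 2
x_5 = 1.1250, f(x_5) = 5.250000, coefficient = 4
x_6 = 1.2500, f(x_6) = 5.500000, coefficient = 2
x_7 = 1.3750, f(x_7) = 5.750000, coefficient = 4
x_8 = 1.5000, f(x_8) = 6.000000, coefficient = 2
x_9 = 1.6250, f(x_9) = 6.250000, coefficient = 4
x_10 = 1.7500, f(x_10) = 6.500000, coefficient = 1

I ≈ (0.125000/3) × 157.500000 = 6.562500
Exact value: 6.562500
Error: 0.000000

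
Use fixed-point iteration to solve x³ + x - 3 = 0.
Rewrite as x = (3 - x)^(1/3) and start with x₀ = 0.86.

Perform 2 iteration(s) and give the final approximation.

Equation: x³ + x - 3 = 0
Fixed-point form: x = (3 - x)^(1/3)
x₀ = 0.86

x_1 = g(0.860000) = 1.288659
x_2 = g(1.288659) = 1.196131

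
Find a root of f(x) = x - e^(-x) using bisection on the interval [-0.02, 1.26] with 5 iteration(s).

f(x) = x - e^(-x)
Initial interval: [-0.02, 1.26]

Iteration 1:
  c_1 = (-0.020000 + 1.260000)/2 = 0.620000
  f(c_1) = f(0.620000) = 0.082056
  f(a) × f(c) < 0, new interval: [-0.020000, 0.620000]
Iteration 2:
  c_2 = (-0.020000 + 0.620000)/2 = 0.300000
  f(c_2) = f(0.300000) = -0.440818
  f(a) × f(c) ≥ 0, new interval: [0.300000, 0.620000]
Iteration 3:
  c_3 = (0.300000 + 0.620000)/2 = 0.460000
  f(c_3) = f(0.460000) = -0.171284
  f(a) × f(c) ≥ 0, new interval: [0.460000, 0.620000]
Iteration 4:
  c_4 = (0.460000 + 0.620000)/2 = 0.540000
  f(c_4) = f(0.540000) = -0.042748
  f(a) × f(c) ≥ 0, new interval: [0.540000, 0.620000]
Iteration 5:
  c_5 = (0.540000 + 0.620000)/2 = 0.580000
  f(c_5) = f(0.580000) = 0.020102
  f(a) × f(c) < 0, new interval: [0.540000, 0.580000]

After 5 iteration(s), the approximation is c_5 = 0.580000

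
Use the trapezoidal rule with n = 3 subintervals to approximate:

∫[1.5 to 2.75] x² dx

f(x) = x²
a = 1.5, b = 2.75, n = 3
h = (b - a)/n = 0.416667

Trapezoidal rule: (h/2)[f(x₀) + 2f(x₁) + 2f(x₂) + ... + f(xₙ)]

x_0 = 1.5000, f(x_0) = 2.250000, coefficient = 1
x_1 = 1.9167, f(x_1) = 3.673611, coefficient = 2
x_2 = 2.3333, f(x_2) = 5.444444, coefficient = 2
x_3 = 2.7500, f(x_3) = 7.562500, coefficient = 1

I ≈ (0.416667/2) × 28.048611 = 5.843461
Exact value: 5.807292
Error: 0.036169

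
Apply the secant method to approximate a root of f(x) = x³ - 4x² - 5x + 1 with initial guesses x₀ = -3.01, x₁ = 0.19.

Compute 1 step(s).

f(x) = x³ - 4x² - 5x + 1
x₀ = -3.01, x₁ = 0.19

Secant formula: x_{n+1} = x_n - f(x_n)(x_n - x_{n-1})/(f(x_n) - f(x_{n-1}))

Iteration 1:
  f(-3.010000) = -47.461301
  f(0.190000) = -0.087541
  x_2 = 0.190000 - (-0.087541)×(0.190000 - (-3.010000))/(-0.087541 - (-47.461301))
       = 0.195913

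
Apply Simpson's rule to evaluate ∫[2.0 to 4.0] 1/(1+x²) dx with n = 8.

f(x) = 1/(1+x²)
a = 2.0, b = 4.0, n = 8
h = (b - a)/n = 0.250000

Simpson's rule: (h/3)[f(x₀) + 4f(x₁) + 2f(x₂) + ... + f(xₙ)]

x_0 = 2.0000, f(x_0) = 0.200000, coefficient = 1
x_1 = 2.2500, f(x_1) = 0.164948, coefficient = 4
x_2 = 2.5000, f(x_2) = 0.137931, coefficient = 2
x_3 = 2.7500, f(x_3) = 0.116788, coefficient = 4
x_4 = 3.0000, f(x_4) = 0.100000, coefficient = 2
x_5 = 3.2500, f(x_5) = 0.086486, coefficient = 4
x_6 = 3.5000, f(x_6) = 0.075472, coefficient = 2
x_7 = 3.7500, f(x_7) = 0.066390, coefficient = 4
x_8 = 4.0000, f(x_8) = 0.058824, coefficient = 1

I ≈ (0.250000/3) × 2.624082 = 0.218674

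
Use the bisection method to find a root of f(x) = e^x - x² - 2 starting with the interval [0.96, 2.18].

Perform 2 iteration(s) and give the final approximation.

f(x) = e^x - x² - 2
Initial interval: [0.96, 2.18]

Iteration 1:
  c_1 = (0.960000 + 2.180000)/2 = 1.570000
  f(c_1) = f(1.570000) = 0.341748
  f(a) × f(c) < 0, new interval: [0.960000, 1.570000]
Iteration 2:
  c_2 = (0.960000 + 1.570000)/2 = 1.265000
  f(c_2) = f(1.265000) = -0.057132
  f(a) × f(c) ≥ 0, new interval: [1.265000, 1.570000]

After 2 iteration(s), the approximation is c_2 = 1.265000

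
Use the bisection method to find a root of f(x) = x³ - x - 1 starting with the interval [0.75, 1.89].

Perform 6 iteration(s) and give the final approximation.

f(x) = x³ - x - 1
Initial interval: [0.75, 1.89]

Iteration 1:
  c_1 = (0.750000 + 1.890000)/2 = 1.320000
  f(c_1) = f(1.320000) = -0.020032
  f(a) × f(c) ≥ 0, new interval: [1.320000, 1.890000]
Iteration 2:
  c_2 = (1.320000 + 1.890000)/2 = 1.605000
  f(c_2) = f(1.605000) = 1.529520
  f(a) × f(c) < 0, new interval: [1.320000, 1.605000]
Iteration 3:
  c_3 = (1.320000 + 1.605000)/2 = 1.462500
  f(c_3) = f(1.462500) = 0.665650
  f(a) × f(c) < 0, new interval: [1.320000, 1.462500]
Iteration 4:
  c_4 = (1.320000 + 1.462500)/2 = 1.391250
  f(c_4) = f(1.391250) = 0.301621
  f(a) × f(c) < 0, new interval: [1.320000, 1.391250]
Iteration 5:
  c_5 = (1.320000 + 1.391250)/2 = 1.355625
  f(c_5) = f(1.355625) = 0.135633
  f(a) × f(c) < 0, new interval: [1.320000, 1.355625]
Iteration 6:
  c_6 = (1.320000 + 1.355625)/2 = 1.337812
  f(c_6) = f(1.337812) = 0.056527
  f(a) × f(c) < 0, new interval: [1.320000, 1.337812]

After 6 iteration(s), the approximation is c_6 = 1.337812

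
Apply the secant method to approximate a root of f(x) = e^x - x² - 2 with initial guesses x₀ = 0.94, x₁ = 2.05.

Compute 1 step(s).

f(x) = e^x - x² - 2
x₀ = 0.94, x₁ = 2.05

Secant formula: x_{n+1} = x_n - f(x_n)(x_n - x_{n-1})/(f(x_n) - f(x_{n-1}))

Iteration 1:
  f(0.940000) = -0.323619
  f(2.050000) = 1.565401
  x_2 = 2.050000 - 1.565401×(2.050000 - 0.940000)/(1.565401 - (-0.323619))
       = 1.130160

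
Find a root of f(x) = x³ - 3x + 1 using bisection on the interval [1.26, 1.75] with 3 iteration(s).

f(x) = x³ - 3x + 1
Initial interval: [1.26, 1.75]

Iteration 1:
  c_1 = (1.260000 + 1.750000)/2 = 1.505000
  f(c_1) = f(1.505000) = -0.106137
  f(a) × f(c) ≥ 0, new interval: [1.505000, 1.750000]
Iteration 2:
  c_2 = (1.505000 + 1.750000)/2 = 1.627500
  f(c_2) = f(1.627500) = 0.428351
  f(a) × f(c) < 0, new interval: [1.505000, 1.627500]
Iteration 3:
  c_3 = (1.505000 + 1.627500)/2 = 1.566250
  f(c_3) = f(1.566250) = 0.143479
  f(a) × f(c) < 0, new interval: [1.505000, 1.566250]

After 3 iteration(s), the approximation is c_3 = 1.566250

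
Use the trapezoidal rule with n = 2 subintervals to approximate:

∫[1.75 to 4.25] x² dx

f(x) = x²
a = 1.75, b = 4.25, n = 2
h = (b - a)/n = 1.250000

Trapezoidal rule: (h/2)[f(x₀) + 2f(x₁) + 2f(x₂) + ... + f(xₙ)]

x_0 = 1.7500, f(x_0) = 3.062500, coefficient = 1
x_1 = 3.0000, f(x_1) = 9.000000, coefficient = 2
x_2 = 4.2500, f(x_2) = 18.062500, coefficient = 1

I ≈ (1.250000/2) × 39.125000 = 24.453125
Exact value: 23.802083
Error: 0.651042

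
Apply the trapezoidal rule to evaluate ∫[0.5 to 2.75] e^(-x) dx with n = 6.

f(x) = e^(-x)
a = 0.5, b = 2.75, n = 6
h = (b - a)/n = 0.375000

Trapezoidal rule: (h/2)[f(x₀) + 2f(x₁) + 2f(x₂) + ... + f(xₙ)]

x_0 = 0.5000, f(x_0) = 0.606531, coefficient = 1
x_1 = 0.8750, f(x_1) = 0.416862, coefficient = 2
x_2 = 1.2500, f(x_2) = 0.286505, coefficient = 2
x_3 = 1.6250, f(x_3) = 0.196912, coefficient = 2
x_4 = 2.0000, f(x_4) = 0.135335, coefficient = 2
x_5 = 2.3750, f(x_5) = 0.093014, coefficient = 2
x_6 = 2.7500, f(x_6) = 0.063928, coefficient = 1

I ≈ (0.375000/2) × 2.927715 = 0.548947
Exact value: 0.542603
Error: 0.006344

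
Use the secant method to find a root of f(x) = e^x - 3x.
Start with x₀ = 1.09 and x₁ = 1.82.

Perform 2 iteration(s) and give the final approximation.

f(x) = e^x - 3x
x₀ = 1.09, x₁ = 1.82

Secant formula: x_{n+1} = x_n - f(x_n)(x_n - x_{n-1})/(f(x_n) - f(x_{n-1}))

Iteration 1:
  f(1.090000) = -0.295726
  f(1.820000) = 0.711858
  x_2 = 1.820000 - 0.711858×(1.820000 - 1.090000)/(0.711858 - (-0.295726))
       = 1.304255
Iteration 2:
  f(1.820000) = 0.711858
  f(1.304255) = -0.227822
  x_3 = 1.304255 - (-0.227822)×(1.304255 - 1.820000)/(-0.227822 - 0.711858)
       = 1.429295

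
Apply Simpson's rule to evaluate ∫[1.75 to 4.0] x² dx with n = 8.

f(x) = x²
a = 1.75, b = 4.0, n = 8
h = (b - a)/n = 0.281250

Simpson's rule: (h/3)[f(x₀) + 4f(x₁) + 2f(x₂) + ... + f(xₙ)]

x_0 = 1.7500, f(x_0) = 3.062500, coefficient = 1
x_1 = 2.0312, f(x_1) = 4.125977, coefficient = 4
x_2 = 2.3125, f(x_2) = 5.347656, coefficient = 2
x_3 = 2.5938, f(x_3) = 6.727539, coefficient = 4
x_4 = 2.8750, f(x_4) = 8.265625, coefficient = 2
x_5 = 3.1562, f(x_5) = 9.961914, coefficient = 4
x_6 = 3.4375, f(x_6) = 11.816406, coefficient = 2
x_7 = 3.7188, f(x_7) = 13.829102, coefficient = 4
x_8 = 4.0000, f(x_8) = 16.000000, coefficient = 1

I ≈ (0.281250/3) × 208.500000 = 19.546875
Exact value: 19.546875
Error: 0.000000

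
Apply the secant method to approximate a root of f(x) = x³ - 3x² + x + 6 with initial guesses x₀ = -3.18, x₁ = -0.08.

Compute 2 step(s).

f(x) = x³ - 3x² + x + 6
x₀ = -3.18, x₁ = -0.08

Secant formula: x_{n+1} = x_n - f(x_n)(x_n - x_{n-1})/(f(x_n) - f(x_{n-1}))

Iteration 1:
  f(-3.180000) = -59.674632
  f(-0.080000) = 5.900288
  x_2 = -0.080000 - 5.900288×(-0.080000 - (-3.180000))/(5.900288 - (-59.674632))
       = -0.358931
Iteration 2:
  f(-0.080000) = 5.900288
  f(-0.358931) = 5.208332
  x_3 = -0.358931 - 5.208332×(-0.358931 - (-0.080000))/(5.208332 - 5.900288)
       = -2.458439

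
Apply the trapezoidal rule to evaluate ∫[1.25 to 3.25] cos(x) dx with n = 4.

f(x) = cos(x)
a = 1.25, b = 3.25, n = 4
h = (b - a)/n = 0.500000

Trapezoidal rule: (h/2)[f(x₀) + 2f(x₁) + 2f(x₂) + ... + f(xₙ)]

x_0 = 1.2500, f(x_0) = 0.315322, coefficient = 1
x_1 = 1.7500, f(x_1) = -0.178246, coefficient = 2
x_2 = 2.2500, f(x_2) = -0.628174, coefficient = 2
x_3 = 2.7500, f(x_3) = -0.924302, coefficient = 2
x_4 = 3.2500, f(x_4) = -0.994130, coefficient = 1

I ≈ (0.500000/2) × -4.140251 = -1.035063
Exact value: -1.057180
Error: 0.022117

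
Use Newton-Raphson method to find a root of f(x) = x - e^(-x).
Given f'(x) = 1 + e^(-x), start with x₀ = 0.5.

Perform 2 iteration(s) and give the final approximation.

f(x) = x - e^(-x)
f'(x) = 1 + e^(-x)
x₀ = 0.5

Newton-Raphson formula: x_{n+1} = x_n - f(x_n)/f'(x_n)

Iteration 1:
  f(0.500000) = -0.106531
  f'(0.500000) = 1.606531
  x_1 = 0.500000 - (-0.106531)/1.606531 = 0.566311
Iteration 2:
  f(0.566311) = -0.001305
  f'(0.566311) = 1.567616
  x_2 = 0.566311 - (-0.001305)/1.567616 = 0.567143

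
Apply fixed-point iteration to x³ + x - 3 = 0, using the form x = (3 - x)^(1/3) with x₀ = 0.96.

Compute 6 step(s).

Equation: x³ + x - 3 = 0
Fixed-point form: x = (3 - x)^(1/3)
x₀ = 0.96

x_1 = g(0.960000) = 1.268265
x_2 = g(1.268265) = 1.200864
x_3 = g(1.200864) = 1.216246
x_4 = g(1.216246) = 1.212770
x_5 = g(1.212770) = 1.213557
x_6 = g(1.213557) = 1.213379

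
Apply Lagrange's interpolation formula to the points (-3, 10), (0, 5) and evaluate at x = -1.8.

Lagrange interpolation formula:
P(x) = Σ yᵢ × Lᵢ(x)
where Lᵢ(x) = Π_{j≠i} (x - xⱼ)/(xᵢ - xⱼ)

L_0(-1.8) = (-1.8 - 0)/(-3 - 0) = 0.600000
L_1(-1.8) = (-1.8 - (-3))/(0 - (-3)) = 0.400000

P(-1.8) = 10×L_0(-1.8) + 5×L_1(-1.8)
P(-1.8) = 8.000000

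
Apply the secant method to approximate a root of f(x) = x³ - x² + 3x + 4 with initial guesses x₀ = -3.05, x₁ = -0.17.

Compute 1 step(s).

f(x) = x³ - x² + 3x + 4
x₀ = -3.05, x₁ = -0.17

Secant formula: x_{n+1} = x_n - f(x_n)(x_n - x_{n-1})/(f(x_n) - f(x_{n-1}))

Iteration 1:
  f(-3.050000) = -42.825125
  f(-0.170000) = 3.456187
  x_2 = -0.170000 - 3.456187×(-0.170000 - (-3.050000))/(3.456187 - (-42.825125))
       = -0.385072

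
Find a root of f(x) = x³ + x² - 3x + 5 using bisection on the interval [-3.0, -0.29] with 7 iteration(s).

f(x) = x³ + x² - 3x + 5
Initial interval: [-3.0, -0.29]

Iteration 1:
  c_1 = (-3.000000 + (-0.290000))/2 = -1.645000
  f(c_1) = f(-1.645000) = 8.189614
  f(a) × f(c) < 0, new interval: [-3.000000, -1.645000]
Iteration 2:
  c_2 = (-3.000000 + (-1.645000))/2 = -2.322500
  f(c_2) = f(-2.322500) = 4.833927
  f(a) × f(c) < 0, new interval: [-3.000000, -2.322500]
Iteration 3:
  c_3 = (-3.000000 + (-2.322500))/2 = -2.661250
  f(c_3) = f(-2.661250) = 1.218360
  f(a) × f(c) < 0, new interval: [-3.000000, -2.661250]
Iteration 4:
  c_4 = (-3.000000 + (-2.661250))/2 = -2.830625
  f(c_4) = f(-2.830625) = -1.175894
  f(a) × f(c) ≥ 0, new interval: [-2.830625, -2.661250]
Iteration 5:
  c_5 = (-2.830625 + (-2.661250))/2 = -2.745938
  f(c_5) = f(-2.745938) = 0.073142
  f(a) × f(c) < 0, new interval: [-2.830625, -2.745938]
Iteration 6:
  c_6 = (-2.830625 + (-2.745938))/2 = -2.788281
  f(c_6) = f(-2.788281) = -0.538171
  f(a) × f(c) ≥ 0, new interval: [-2.788281, -2.745938]
Iteration 7:
  c_7 = (-2.788281 + (-2.745938))/2 = -2.767109
  f(c_7) = f(-2.767109) = -0.229242
  f(a) × f(c) ≥ 0, new interval: [-2.767109, -2.745938]

After 7 iteration(s), the approximation is c_7 = -2.767109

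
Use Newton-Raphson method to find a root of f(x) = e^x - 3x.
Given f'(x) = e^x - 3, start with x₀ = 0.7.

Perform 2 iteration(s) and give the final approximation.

f(x) = e^x - 3x
f'(x) = e^x - 3
x₀ = 0.7

Newton-Raphson formula: x_{n+1} = x_n - f(x_n)/f'(x_n)

Iteration 1:
  f(0.700000) = -0.086247
  f'(0.700000) = -0.986247
  x_1 = 0.700000 - (-0.086247)/(-0.986247) = 0.612550
Iteration 2:
  f(0.612550) = 0.007480
  f'(0.612550) = -1.154869
  x_2 = 0.612550 - 0.007480/(-1.154869) = 0.619027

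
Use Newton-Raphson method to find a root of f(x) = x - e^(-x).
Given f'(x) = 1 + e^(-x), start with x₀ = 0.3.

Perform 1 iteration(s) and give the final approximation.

f(x) = x - e^(-x)
f'(x) = 1 + e^(-x)
x₀ = 0.3

Newton-Raphson formula: x_{n+1} = x_n - f(x_n)/f'(x_n)

Iteration 1:
  f(0.300000) = -0.440818
  f'(0.300000) = 1.740818
  x_1 = 0.300000 - (-0.440818)/1.740818 = 0.553225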